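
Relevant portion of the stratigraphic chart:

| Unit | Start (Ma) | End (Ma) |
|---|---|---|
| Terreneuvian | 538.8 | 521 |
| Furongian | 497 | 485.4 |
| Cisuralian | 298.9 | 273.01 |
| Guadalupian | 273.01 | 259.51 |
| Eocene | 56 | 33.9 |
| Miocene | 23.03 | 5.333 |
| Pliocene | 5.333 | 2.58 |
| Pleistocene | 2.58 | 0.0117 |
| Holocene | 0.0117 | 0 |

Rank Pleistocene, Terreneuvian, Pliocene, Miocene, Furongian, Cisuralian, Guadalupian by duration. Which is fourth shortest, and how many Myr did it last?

Start − end for each: Pleistocene 2.58 − 0.0117 = 2.5683; Terreneuvian 538.8 − 521 = 17.8; Pliocene 5.333 − 2.58 = 2.753; Miocene 23.03 − 5.333 = 17.697; Furongian 497 − 485.4 = 11.6; Cisuralian 298.9 − 273.01 = 25.89; Guadalupian 273.01 − 259.51 = 13.5.
Ranking these from shortest: Pleistocene < Pliocene < Furongian < Guadalupian < Miocene < Terreneuvian < Cisuralian.
Position 4 in that ranking is Guadalupian, which lasted 13.5 Myr.

Guadalupian, 13.5 million years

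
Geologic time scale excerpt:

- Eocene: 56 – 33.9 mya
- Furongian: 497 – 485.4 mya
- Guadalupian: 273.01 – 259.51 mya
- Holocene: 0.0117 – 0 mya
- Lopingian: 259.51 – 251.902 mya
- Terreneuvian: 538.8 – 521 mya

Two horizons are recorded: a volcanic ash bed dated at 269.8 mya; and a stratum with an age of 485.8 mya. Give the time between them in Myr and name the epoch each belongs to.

Elapsed time: 485.8 − 269.8 = 216 Myr.
269.8 Ma lies within 273.01–259.51 Ma: Guadalupian.
485.8 Ma lies within 497–485.4 Ma: Furongian.

216 million years apart; the first in the Guadalupian, the second in the Furongian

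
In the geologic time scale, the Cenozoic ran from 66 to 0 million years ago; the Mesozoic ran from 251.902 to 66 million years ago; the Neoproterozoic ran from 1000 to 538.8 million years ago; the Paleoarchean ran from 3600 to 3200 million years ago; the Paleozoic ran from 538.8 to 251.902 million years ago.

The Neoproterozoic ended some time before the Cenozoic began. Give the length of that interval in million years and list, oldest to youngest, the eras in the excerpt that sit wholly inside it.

472.8 million years; Paleozoic, Mesozoic

End of Neoproterozoic = 538.8 Ma; start of Cenozoic = 66 Ma.
Gap = 538.8 − 66 = 472.8 Myr.
Eras wholly inside 538.8–66 Ma: Paleozoic (538.8–251.902), Mesozoic (251.902–66).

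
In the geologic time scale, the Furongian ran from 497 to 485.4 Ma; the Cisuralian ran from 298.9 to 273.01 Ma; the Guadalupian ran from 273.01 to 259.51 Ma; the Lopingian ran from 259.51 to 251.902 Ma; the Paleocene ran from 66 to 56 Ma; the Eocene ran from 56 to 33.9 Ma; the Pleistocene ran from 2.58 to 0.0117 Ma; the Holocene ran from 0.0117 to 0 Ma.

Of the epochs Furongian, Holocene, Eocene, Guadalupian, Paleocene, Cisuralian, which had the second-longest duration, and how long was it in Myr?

Eocene, 22.1 million years

Durations: Furongian 11.6; Holocene 0.0117; Eocene 22.1; Guadalupian 13.5; Paleocene 10; Cisuralian 25.89 Myr.
Sorted longest-first: Cisuralian (25.89), Eocene (22.1), Guadalupian (13.5), Furongian (11.6), Paleocene (10), Holocene (0.0117).
The second longest is Eocene at 22.1 Myr.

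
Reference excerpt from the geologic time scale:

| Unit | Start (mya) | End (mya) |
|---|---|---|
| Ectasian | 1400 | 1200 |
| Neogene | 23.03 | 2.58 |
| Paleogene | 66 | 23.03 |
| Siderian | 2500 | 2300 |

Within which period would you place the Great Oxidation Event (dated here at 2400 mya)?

Siderian

2400 Ma lies between 2500 and 2300 Ma, so it falls in the Siderian.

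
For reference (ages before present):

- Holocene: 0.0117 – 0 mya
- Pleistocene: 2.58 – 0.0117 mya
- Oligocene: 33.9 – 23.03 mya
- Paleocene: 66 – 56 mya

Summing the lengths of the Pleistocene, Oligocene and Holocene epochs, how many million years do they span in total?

Each duration: Pleistocene = 2.5683; Oligocene = 10.87; Holocene = 0.0117.
Sum: 2.5683 + 10.87 + 0.0117 = 13.45 Myr.

13.45 million years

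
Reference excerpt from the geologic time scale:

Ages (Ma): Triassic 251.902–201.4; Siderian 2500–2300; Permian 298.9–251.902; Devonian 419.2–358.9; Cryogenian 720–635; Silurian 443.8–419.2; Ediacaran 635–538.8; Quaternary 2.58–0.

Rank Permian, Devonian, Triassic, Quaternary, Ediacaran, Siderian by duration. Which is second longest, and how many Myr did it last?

Start − end for each: Permian 298.9 − 251.902 = 46.998; Devonian 419.2 − 358.9 = 60.3; Triassic 251.902 − 201.4 = 50.502; Quaternary 2.58 − 0 = 2.58; Ediacaran 635 − 538.8 = 96.2; Siderian 2500 − 2300 = 200.
Ranking these from longest: Siderian > Ediacaran > Devonian > Triassic > Permian > Quaternary.
Position 2 in that ranking is Ediacaran, which lasted 96.2 Myr.

Ediacaran, 96.2 million years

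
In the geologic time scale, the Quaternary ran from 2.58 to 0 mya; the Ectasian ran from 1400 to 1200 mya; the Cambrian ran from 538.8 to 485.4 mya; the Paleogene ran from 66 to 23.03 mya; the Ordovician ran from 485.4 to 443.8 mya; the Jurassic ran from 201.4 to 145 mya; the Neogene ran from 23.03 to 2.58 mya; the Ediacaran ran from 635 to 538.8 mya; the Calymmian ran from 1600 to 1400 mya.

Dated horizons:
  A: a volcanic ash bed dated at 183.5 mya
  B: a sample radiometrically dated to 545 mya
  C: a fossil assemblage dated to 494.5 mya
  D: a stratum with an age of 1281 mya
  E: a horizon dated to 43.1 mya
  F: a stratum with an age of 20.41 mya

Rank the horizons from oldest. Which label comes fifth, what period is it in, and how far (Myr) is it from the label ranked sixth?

E, in the Paleogene; 22.69 million years to F

Larger Ma means older, so oldest first: D 1281 > B 545 > C 494.5 > A 183.5 > E 43.1 > F 20.41.
Counting 5 along gives E (43.1 Ma); the excerpt puts that inside the Paleogene, 66–23.03 Ma.
Next in line is F (20.41 Ma), and 43.1 − 20.41 = 22.69 Myr.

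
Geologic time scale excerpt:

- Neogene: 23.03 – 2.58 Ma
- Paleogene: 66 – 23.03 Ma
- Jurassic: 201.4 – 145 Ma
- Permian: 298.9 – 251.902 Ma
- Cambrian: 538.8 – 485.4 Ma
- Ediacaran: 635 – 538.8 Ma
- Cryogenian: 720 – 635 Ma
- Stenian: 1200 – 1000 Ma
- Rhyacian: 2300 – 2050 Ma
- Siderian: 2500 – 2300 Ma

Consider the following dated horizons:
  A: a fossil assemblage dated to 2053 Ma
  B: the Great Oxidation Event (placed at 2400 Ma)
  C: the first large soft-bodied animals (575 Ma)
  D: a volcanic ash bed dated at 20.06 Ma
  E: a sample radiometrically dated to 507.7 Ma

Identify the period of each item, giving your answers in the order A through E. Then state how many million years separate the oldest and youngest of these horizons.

Match each age against the start–end ranges in the excerpt: A = 2053 Ma → Rhyacian (2300–2050); B = 2400 Ma → Siderian (2500–2300); C = 575 Ma → Ediacaran (635–538.8); D = 20.06 Ma → Neogene (23.03–2.58); E = 507.7 Ma → Cambrian (538.8–485.4).
The largest age is 2400 Ma and the smallest is 20.06 Ma; their difference is 2379.94 Myr.

A — Rhyacian; B — Siderian; C — Ediacaran; D — Neogene; E — Cambrian; span 2379.94 million years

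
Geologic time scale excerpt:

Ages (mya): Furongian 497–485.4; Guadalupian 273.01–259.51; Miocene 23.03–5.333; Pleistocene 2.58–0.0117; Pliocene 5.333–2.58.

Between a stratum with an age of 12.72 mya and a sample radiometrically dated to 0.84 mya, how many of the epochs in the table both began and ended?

The older date is 12.72 Ma and the younger is 0.84 Ma.
Epochs with start < 12.72 and end > 0.84 Ma: Pliocene (5.333–2.58).
That is 1 complete epoch.

1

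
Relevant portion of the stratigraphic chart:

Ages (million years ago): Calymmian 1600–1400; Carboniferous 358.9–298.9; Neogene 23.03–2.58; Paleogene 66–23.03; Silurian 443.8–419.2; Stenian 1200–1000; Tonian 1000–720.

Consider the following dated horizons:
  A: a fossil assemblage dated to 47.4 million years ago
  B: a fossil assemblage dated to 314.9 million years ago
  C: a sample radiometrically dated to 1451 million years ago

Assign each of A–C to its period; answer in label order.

Match each age against the start–end ranges in the excerpt: A = 47.4 Ma → Paleogene (66–23.03); B = 314.9 Ma → Carboniferous (358.9–298.9); C = 1451 Ma → Calymmian (1600–1400).

A — Paleogene; B — Carboniferous; C — Calymmian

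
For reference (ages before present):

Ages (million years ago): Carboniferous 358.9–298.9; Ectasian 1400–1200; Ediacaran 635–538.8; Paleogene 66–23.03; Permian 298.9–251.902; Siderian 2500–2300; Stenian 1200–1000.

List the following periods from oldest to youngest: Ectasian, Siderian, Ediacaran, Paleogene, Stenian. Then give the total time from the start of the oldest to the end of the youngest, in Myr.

Start ages (Ma): Siderian 2500, Ectasian 1400, Stenian 1200, Ediacaran 635, Paleogene 66.
Ordered oldest to youngest: Siderian, Ectasian, Stenian, Ediacaran, Paleogene.
Span = 2500 − 23.03 = 2476.97 Myr.

Siderian, Ectasian, Stenian, Ediacaran, Paleogene; total span 2476.97 Myr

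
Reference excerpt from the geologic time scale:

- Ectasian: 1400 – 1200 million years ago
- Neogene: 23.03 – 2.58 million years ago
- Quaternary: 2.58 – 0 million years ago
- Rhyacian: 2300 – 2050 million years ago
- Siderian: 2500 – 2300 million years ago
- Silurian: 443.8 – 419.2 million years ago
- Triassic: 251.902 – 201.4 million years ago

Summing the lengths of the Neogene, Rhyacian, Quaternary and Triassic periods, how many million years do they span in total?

Each duration: Neogene = 20.45; Rhyacian = 250; Quaternary = 2.58; Triassic = 50.502.
Sum: 20.45 + 250 + 2.58 + 50.502 = 323.532 Myr.

323.532 million years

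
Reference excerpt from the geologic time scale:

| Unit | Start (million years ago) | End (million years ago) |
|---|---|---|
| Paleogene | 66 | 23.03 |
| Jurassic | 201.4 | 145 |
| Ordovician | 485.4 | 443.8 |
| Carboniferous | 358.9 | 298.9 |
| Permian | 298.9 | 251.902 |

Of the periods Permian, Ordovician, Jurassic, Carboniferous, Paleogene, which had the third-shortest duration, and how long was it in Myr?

Start − end for each: Permian 298.9 − 251.902 = 46.998; Ordovician 485.4 − 443.8 = 41.6; Jurassic 201.4 − 145 = 56.4; Carboniferous 358.9 − 298.9 = 60; Paleogene 66 − 23.03 = 42.97.
Ranking these from shortest: Ordovician < Paleogene < Permian < Jurassic < Carboniferous.
Position 3 in that ranking is Permian, which lasted 46.998 Myr.

Permian, 46.998 million years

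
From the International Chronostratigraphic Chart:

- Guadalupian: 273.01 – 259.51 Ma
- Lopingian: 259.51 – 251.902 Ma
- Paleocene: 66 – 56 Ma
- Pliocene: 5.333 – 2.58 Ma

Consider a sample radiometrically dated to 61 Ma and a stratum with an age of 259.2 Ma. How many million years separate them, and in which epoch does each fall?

198.2 million years apart; the first in the Paleocene, the second in the Lopingian

Elapsed time: 259.2 − 61 = 198.2 Myr.
61 Ma lies within 66–56 Ma: Paleocene.
259.2 Ma lies within 259.51–251.902 Ma: Lopingian.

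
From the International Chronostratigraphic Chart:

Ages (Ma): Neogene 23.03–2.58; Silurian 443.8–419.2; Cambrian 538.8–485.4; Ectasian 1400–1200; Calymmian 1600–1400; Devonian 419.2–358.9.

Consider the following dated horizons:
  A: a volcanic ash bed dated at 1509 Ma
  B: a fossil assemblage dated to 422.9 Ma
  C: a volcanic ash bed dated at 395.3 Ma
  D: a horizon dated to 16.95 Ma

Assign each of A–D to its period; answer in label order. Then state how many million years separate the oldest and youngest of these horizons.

Match each age against the start–end ranges in the excerpt: A = 1509 Ma → Calymmian (1600–1400); B = 422.9 Ma → Silurian (443.8–419.2); C = 395.3 Ma → Devonian (419.2–358.9); D = 16.95 Ma → Neogene (23.03–2.58).
The largest age is 1509 Ma and the smallest is 16.95 Ma; their difference is 1492.05 Myr.

A — Calymmian; B — Silurian; C — Devonian; D — Neogene; span 1492.05 million years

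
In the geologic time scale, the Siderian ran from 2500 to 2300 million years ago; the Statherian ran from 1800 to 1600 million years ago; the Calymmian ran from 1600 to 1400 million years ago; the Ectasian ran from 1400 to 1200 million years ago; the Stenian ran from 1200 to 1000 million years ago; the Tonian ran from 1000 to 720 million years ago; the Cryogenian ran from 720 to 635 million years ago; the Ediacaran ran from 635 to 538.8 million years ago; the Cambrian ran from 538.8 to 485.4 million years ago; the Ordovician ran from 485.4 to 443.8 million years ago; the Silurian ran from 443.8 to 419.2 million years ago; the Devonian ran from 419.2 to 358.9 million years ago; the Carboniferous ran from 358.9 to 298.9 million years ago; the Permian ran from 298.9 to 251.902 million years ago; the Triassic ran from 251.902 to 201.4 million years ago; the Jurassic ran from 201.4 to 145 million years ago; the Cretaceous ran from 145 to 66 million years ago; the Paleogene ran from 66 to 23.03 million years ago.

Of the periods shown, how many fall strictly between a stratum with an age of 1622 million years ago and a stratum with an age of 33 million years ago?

15

The older date is 1622 Ma and the younger is 33 Ma.
Periods with start < 1622 and end > 33 Ma: Calymmian (1600–1400), Ectasian (1400–1200), Stenian (1200–1000), Tonian (1000–720), Cryogenian (720–635), Ediacaran (635–538.8), Cambrian (538.8–485.4), Ordovician (485.4–443.8), Silurian (443.8–419.2), Devonian (419.2–358.9), Carboniferous (358.9–298.9), Permian (298.9–251.902), Triassic (251.902–201.4), Jurassic (201.4–145), Cretaceous (145–66).
That is 15 complete periods.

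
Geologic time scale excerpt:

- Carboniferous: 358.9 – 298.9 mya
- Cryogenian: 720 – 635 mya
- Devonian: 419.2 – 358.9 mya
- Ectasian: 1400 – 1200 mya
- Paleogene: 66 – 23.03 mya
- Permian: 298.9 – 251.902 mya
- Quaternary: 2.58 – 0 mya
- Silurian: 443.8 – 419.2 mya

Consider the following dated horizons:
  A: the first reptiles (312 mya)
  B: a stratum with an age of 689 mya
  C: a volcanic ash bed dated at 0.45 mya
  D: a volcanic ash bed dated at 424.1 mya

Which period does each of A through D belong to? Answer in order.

A — Carboniferous; B — Cryogenian; C — Quaternary; D — Silurian

Match each age against the start–end ranges in the excerpt: A = 312 Ma → Carboniferous (358.9–298.9); B = 689 Ma → Cryogenian (720–635); C = 0.45 Ma → Quaternary (2.58–0); D = 424.1 Ma → Silurian (443.8–419.2).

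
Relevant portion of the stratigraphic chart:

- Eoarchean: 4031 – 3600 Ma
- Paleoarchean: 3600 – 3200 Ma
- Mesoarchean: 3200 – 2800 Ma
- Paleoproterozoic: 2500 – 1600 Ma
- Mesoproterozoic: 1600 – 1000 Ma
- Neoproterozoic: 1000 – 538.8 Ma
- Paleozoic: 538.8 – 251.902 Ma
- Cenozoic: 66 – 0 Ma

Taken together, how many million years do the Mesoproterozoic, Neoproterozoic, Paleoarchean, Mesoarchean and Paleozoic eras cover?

2148.098 million years

Duration is start − end for each: (1600 − 1000) + (1000 − 538.8) + (3600 − 3200) + (3200 − 2800) + (538.8 − 251.902).
That is 600 + 461.2 + 400 + 400 + 286.898, which totals 2148.098 million years.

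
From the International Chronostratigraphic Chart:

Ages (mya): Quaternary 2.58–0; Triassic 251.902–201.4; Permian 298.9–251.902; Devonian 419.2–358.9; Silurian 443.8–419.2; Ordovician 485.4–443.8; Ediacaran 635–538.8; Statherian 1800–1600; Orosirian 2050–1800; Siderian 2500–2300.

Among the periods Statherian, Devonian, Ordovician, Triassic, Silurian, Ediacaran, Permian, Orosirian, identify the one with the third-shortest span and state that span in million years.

Permian, 46.998 million years

Durations: Statherian 200; Devonian 60.3; Ordovician 41.6; Triassic 50.502; Silurian 24.6; Ediacaran 96.2; Permian 46.998; Orosirian 250 Myr.
Sorted shortest-first: Silurian (24.6), Ordovician (41.6), Permian (46.998), Triassic (50.502), Devonian (60.3), Ediacaran (96.2), Statherian (200), Orosirian (250).
The third shortest is Permian at 46.998 Myr.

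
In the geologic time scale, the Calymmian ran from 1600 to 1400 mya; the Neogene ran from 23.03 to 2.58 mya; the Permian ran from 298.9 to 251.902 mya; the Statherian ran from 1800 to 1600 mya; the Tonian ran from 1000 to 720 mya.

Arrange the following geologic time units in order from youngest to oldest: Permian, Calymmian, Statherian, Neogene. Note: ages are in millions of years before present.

Neogene, Permian, Calymmian, Statherian

Read off each span (Ma): Permian 298.9–251.902; Calymmian 1600–1400; Statherian 1800–1600; Neogene 23.03–2.58.
Larger Ma is older, so oldest→youngest is Statherian, Calymmian, Permian, Neogene; reverse it for youngest→oldest.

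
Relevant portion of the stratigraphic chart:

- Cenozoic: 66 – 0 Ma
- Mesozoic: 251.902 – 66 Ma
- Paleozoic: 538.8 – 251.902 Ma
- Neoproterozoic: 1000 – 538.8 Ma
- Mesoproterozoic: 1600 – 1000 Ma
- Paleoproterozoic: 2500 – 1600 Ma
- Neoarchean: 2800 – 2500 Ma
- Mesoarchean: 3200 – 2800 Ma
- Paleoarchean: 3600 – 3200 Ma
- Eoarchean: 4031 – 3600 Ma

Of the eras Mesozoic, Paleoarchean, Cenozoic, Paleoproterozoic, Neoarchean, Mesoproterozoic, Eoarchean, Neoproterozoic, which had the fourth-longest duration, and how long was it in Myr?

Start − end for each: Mesozoic 251.902 − 66 = 185.902; Paleoarchean 3600 − 3200 = 400; Cenozoic 66 − 0 = 66; Paleoproterozoic 2500 − 1600 = 900; Neoarchean 2800 − 2500 = 300; Mesoproterozoic 1600 − 1000 = 600; Eoarchean 4031 − 3600 = 431; Neoproterozoic 1000 − 538.8 = 461.2.
Ranking these from longest: Paleoproterozoic > Mesoproterozoic > Neoproterozoic > Eoarchean > Paleoarchean > Neoarchean > Mesozoic > Cenozoic.
Position 4 in that ranking is Eoarchean, which lasted 431 Myr.

Eoarchean, 431 million years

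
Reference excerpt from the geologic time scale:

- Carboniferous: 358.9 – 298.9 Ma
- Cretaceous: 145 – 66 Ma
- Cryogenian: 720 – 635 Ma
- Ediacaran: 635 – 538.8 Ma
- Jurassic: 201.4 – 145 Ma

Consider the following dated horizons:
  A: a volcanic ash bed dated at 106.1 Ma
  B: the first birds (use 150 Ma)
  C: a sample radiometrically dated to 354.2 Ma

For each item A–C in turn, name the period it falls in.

A — Cretaceous; B — Jurassic; C — Carboniferous

A: 106.1 Ma lies in 145–66 Ma, so Cretaceous.
B: 150 Ma lies in 201.4–145 Ma, so Jurassic.
C: 354.2 Ma lies in 358.9–298.9 Ma, so Carboniferous.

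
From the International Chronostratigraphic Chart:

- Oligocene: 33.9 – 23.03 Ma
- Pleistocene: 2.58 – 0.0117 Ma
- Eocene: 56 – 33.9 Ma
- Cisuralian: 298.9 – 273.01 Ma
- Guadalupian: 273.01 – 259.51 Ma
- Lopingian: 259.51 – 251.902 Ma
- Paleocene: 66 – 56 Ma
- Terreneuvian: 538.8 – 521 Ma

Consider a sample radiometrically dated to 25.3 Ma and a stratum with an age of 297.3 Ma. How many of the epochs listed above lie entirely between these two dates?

4

297.3 Ma sits inside the Cisuralian (298.9–273.01) and 25.3 Ma inside the Oligocene (33.9–23.03); neither of those is wholly between the two dates.
The listed epochs lying completely between them are Guadalupian, Lopingian, Paleocene, Eocene — 4 in all.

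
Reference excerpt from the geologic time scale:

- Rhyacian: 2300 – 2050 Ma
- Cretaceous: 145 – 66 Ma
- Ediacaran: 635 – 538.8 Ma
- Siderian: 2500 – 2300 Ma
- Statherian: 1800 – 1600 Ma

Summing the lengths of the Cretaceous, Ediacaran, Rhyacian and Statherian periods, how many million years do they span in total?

Each duration: Cretaceous = 79; Ediacaran = 96.2; Rhyacian = 250; Statherian = 200.
Sum: 79 + 96.2 + 250 + 200 = 625.2 Myr.

625.2 million years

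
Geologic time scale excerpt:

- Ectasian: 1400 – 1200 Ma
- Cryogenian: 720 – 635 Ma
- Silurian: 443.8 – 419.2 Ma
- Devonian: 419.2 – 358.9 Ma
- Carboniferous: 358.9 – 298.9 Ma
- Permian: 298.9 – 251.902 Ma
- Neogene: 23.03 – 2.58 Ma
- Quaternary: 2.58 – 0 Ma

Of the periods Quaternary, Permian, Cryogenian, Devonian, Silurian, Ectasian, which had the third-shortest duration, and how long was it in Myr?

Durations: Quaternary 2.58; Permian 46.998; Cryogenian 85; Devonian 60.3; Silurian 24.6; Ectasian 200 Myr.
Sorted shortest-first: Quaternary (2.58), Silurian (24.6), Permian (46.998), Devonian (60.3), Cryogenian (85), Ectasian (200).
The third shortest is Permian at 46.998 Myr.

Permian, 46.998 million years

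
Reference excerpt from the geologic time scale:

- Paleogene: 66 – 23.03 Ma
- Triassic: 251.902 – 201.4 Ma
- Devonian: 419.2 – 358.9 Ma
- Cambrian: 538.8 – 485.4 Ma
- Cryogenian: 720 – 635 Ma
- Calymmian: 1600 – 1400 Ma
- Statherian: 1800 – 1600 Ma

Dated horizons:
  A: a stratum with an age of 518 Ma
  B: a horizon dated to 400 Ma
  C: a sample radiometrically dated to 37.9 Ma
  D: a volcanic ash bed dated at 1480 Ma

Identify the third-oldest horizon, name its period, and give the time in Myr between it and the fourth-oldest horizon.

Sorted oldest-first by Ma: D (1480), A (518), B (400), C (37.9).
The third oldest is B at 400 Ma, which lies in 419.2–358.9 Ma: the Devonian.
The fourth oldest is C at 37.9 Ma; separation = |400 − 37.9| = 362.1 Myr.

B, in the Devonian; 362.1 million years to C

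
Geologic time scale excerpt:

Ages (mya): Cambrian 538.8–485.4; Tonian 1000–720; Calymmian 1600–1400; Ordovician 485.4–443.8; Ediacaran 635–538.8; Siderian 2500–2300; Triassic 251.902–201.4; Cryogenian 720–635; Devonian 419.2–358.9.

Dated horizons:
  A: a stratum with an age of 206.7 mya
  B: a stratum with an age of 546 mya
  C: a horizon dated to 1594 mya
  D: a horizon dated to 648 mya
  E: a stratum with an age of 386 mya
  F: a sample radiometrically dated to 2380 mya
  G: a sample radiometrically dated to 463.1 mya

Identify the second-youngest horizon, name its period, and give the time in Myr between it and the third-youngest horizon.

Smaller Ma means younger, so youngest first: A 206.7 < E 386 < G 463.1 < B 546 < D 648 < C 1594 < F 2380.
Counting 2 along gives E (386 Ma); the excerpt puts that inside the Devonian, 419.2–358.9 Ma.
Next in line is G (463.1 Ma), and 463.1 − 386 = 77.1 Myr.

E, in the Devonian; 77.1 million years to G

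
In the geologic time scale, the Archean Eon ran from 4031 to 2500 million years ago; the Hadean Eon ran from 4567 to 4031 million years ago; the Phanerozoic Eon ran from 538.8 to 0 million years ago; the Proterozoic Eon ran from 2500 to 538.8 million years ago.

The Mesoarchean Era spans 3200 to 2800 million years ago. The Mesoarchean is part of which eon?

Archean

The Mesoarchean (3200–2800 Ma) lies entirely within 4031–2500 Ma, the Archean Eon.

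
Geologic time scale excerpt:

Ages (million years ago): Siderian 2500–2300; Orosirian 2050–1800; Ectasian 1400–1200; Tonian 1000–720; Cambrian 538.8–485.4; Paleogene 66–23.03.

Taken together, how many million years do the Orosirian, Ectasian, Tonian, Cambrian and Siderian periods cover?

Each duration: Orosirian = 250; Ectasian = 200; Tonian = 280; Cambrian = 53.4; Siderian = 200.
Sum: 250 + 200 + 280 + 53.4 + 200 = 983.4 Myr.

983.4 million years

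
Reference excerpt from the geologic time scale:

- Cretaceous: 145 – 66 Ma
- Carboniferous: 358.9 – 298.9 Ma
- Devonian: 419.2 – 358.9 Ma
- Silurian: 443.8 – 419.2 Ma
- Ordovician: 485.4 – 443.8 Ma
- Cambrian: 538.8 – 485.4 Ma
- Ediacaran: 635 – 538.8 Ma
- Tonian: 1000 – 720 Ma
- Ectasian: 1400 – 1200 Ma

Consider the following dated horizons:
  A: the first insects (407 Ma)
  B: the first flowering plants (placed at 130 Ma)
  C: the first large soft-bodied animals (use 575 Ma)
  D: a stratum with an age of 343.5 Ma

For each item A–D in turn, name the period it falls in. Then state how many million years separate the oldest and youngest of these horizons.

A — Devonian; B — Cretaceous; C — Ediacaran; D — Carboniferous; span 445 million years

A: 407 Ma lies in 419.2–358.9 Ma, so Devonian.
B: 130 Ma lies in 145–66 Ma, so Cretaceous.
C: 575 Ma lies in 635–538.8 Ma, so Ediacaran.
D: 343.5 Ma lies in 358.9–298.9 Ma, so Carboniferous.
Oldest = 575 Ma, youngest = 130 Ma → span 445 Myr.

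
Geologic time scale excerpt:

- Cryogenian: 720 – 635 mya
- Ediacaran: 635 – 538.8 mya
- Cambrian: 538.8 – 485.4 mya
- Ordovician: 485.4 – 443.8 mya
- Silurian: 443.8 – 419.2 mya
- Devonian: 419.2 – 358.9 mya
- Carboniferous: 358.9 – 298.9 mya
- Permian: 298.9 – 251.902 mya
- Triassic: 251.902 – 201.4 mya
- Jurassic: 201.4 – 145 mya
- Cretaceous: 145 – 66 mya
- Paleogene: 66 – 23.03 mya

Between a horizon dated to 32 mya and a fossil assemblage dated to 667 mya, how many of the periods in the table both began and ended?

The older date is 667 Ma and the younger is 32 Ma.
Periods with start < 667 and end > 32 Ma: Ediacaran (635–538.8), Cambrian (538.8–485.4), Ordovician (485.4–443.8), Silurian (443.8–419.2), Devonian (419.2–358.9), Carboniferous (358.9–298.9), Permian (298.9–251.902), Triassic (251.902–201.4), Jurassic (201.4–145), Cretaceous (145–66).
That is 10 complete periods.

10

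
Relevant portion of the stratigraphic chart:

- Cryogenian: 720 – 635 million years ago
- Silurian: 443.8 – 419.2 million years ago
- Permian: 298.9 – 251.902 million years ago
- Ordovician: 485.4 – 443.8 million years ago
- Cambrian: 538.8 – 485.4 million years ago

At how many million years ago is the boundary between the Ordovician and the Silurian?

The Ordovician ends and the Silurian begins at 443.8 million years ago.

443.8 million years ago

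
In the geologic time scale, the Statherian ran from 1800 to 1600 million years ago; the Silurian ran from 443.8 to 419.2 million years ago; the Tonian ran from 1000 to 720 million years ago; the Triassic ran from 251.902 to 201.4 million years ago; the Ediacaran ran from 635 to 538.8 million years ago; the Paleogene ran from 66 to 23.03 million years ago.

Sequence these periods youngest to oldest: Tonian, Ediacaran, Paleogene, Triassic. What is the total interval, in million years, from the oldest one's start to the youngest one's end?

Paleogene, Triassic, Ediacaran, Tonian; total span 976.97 Myr

Start ages (Ma): Tonian 1000, Ediacaran 635, Triassic 251.902, Paleogene 66.
Ordered youngest to oldest: Paleogene, Triassic, Ediacaran, Tonian.
Span = 1000 − 23.03 = 976.97 Myr.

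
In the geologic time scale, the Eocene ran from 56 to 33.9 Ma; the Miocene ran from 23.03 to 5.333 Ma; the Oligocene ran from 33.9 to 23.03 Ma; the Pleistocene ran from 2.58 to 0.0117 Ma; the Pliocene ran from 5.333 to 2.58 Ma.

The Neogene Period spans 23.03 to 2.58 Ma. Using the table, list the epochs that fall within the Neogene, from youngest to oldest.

Epochs with both bounds inside 23.03–2.58 Ma: Pliocene (5.333–2.58), Miocene (23.03–5.333).

Pliocene, Miocene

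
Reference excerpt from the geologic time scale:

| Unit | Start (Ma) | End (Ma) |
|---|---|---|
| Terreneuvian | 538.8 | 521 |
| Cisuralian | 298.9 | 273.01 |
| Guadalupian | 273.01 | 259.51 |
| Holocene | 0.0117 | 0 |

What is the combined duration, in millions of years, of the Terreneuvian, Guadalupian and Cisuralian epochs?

Duration is start − end for each: (538.8 − 521) + (273.01 − 259.51) + (298.9 − 273.01).
That is 17.8 + 13.5 + 25.89, which totals 57.19 million years.

57.19 million years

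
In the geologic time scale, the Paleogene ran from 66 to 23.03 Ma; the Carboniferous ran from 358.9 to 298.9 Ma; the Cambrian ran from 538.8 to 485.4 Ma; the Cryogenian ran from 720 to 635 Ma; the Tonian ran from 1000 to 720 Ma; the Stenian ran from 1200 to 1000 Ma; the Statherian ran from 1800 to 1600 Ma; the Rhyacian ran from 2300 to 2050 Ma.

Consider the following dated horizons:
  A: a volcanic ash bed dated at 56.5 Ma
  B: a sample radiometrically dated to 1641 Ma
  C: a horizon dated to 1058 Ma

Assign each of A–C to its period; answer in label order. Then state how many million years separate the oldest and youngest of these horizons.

A — Paleogene; B — Statherian; C — Stenian; span 1584.5 million years

A: 56.5 Ma lies in 66–23.03 Ma, so Paleogene.
B: 1641 Ma lies in 1800–1600 Ma, so Statherian.
C: 1058 Ma lies in 1200–1000 Ma, so Stenian.
Oldest = 1641 Ma, youngest = 56.5 Ma → span 1584.5 Myr.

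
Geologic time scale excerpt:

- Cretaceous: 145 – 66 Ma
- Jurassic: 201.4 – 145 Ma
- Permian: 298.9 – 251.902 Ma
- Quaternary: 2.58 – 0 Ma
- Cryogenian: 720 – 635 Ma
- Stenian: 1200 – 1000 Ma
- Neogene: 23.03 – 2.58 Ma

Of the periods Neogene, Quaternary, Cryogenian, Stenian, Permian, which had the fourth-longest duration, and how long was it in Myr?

Start − end for each: Neogene 23.03 − 2.58 = 20.45; Quaternary 2.58 − 0 = 2.58; Cryogenian 720 − 635 = 85; Stenian 1200 − 1000 = 200; Permian 298.9 − 251.902 = 46.998.
Ranking these from longest: Stenian > Cryogenian > Permian > Neogene > Quaternary.
Position 4 in that ranking is Neogene, which lasted 20.45 Myr.

Neogene, 20.45 million years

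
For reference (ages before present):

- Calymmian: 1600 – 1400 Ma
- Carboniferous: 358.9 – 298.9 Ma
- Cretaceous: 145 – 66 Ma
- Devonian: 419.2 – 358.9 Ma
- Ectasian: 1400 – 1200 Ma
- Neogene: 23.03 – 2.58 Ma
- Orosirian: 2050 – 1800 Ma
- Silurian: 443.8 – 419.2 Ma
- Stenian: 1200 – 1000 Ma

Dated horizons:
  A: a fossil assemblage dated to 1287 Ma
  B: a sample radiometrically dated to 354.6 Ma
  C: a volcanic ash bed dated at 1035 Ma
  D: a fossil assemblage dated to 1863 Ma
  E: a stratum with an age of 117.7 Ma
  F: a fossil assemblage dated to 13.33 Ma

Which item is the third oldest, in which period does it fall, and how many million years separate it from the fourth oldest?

Sorted oldest-first by Ma: D (1863), A (1287), C (1035), B (354.6), E (117.7), F (13.33).
The third oldest is C at 1035 Ma, which lies in 1200–1000 Ma: the Stenian.
The fourth oldest is B at 354.6 Ma; separation = |1035 − 354.6| = 680.4 Myr.

C, in the Stenian; 680.4 million years to B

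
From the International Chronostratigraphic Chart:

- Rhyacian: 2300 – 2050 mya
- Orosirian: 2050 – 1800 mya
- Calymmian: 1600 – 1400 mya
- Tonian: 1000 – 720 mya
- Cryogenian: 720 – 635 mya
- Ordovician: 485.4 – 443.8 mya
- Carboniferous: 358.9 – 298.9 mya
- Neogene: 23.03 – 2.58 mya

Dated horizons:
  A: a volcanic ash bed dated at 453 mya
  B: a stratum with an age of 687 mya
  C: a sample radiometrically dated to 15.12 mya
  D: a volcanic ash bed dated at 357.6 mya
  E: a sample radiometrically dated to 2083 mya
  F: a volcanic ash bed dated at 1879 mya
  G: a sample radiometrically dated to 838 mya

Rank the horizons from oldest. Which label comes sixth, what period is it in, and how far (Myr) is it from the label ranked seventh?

D, in the Carboniferous; 342.48 million years to C

Sorted oldest-first by Ma: E (2083), F (1879), G (838), B (687), A (453), D (357.6), C (15.12).
The sixth oldest is D at 357.6 Ma, which lies in 358.9–298.9 Ma: the Carboniferous.
The seventh oldest is C at 15.12 Ma; separation = |357.6 − 15.12| = 342.48 Myr.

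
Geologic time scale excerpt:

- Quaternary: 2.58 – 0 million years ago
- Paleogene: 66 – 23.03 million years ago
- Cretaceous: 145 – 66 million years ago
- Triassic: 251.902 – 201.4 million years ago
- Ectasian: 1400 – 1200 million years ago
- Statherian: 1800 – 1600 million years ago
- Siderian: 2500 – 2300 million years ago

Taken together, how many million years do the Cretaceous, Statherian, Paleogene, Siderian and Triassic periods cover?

572.472 million years

Duration is start − end for each: (145 − 66) + (1800 − 1600) + (66 − 23.03) + (2500 − 2300) + (251.902 − 201.4).
That is 79 + 200 + 42.97 + 200 + 50.502, which totals 572.472 million years.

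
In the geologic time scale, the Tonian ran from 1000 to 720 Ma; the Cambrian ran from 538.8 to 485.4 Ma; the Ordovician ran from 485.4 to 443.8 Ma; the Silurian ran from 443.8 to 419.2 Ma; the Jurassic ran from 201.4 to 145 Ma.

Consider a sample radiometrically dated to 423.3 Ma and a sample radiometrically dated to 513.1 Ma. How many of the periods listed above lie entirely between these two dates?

1

The older date is 513.1 Ma and the younger is 423.3 Ma.
Periods with start < 513.1 and end > 423.3 Ma: Ordovician (485.4–443.8).
That is 1 complete period.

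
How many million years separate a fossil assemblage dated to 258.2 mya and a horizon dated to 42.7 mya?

215.5 million years

258.2 − 42.7 = 215.5 million years.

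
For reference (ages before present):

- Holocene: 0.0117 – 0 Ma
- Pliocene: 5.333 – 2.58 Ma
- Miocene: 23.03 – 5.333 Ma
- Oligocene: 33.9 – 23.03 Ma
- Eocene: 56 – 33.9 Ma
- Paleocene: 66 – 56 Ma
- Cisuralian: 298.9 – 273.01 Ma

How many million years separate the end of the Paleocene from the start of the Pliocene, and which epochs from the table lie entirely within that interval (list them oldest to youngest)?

End of Paleocene = 56 Ma; start of Pliocene = 5.333 Ma.
Gap = 56 − 5.333 = 50.667 Myr.
Epochs wholly inside 56–5.333 Ma: Eocene (56–33.9), Oligocene (33.9–23.03), Miocene (23.03–5.333).

50.667 million years; Eocene, Oligocene, Miocene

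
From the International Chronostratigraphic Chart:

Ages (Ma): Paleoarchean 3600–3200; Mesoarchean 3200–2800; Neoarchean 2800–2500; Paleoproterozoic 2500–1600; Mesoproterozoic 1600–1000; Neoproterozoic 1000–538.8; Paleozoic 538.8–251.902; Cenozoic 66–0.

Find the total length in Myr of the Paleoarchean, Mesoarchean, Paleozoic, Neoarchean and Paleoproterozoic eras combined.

2286.898 million years

Each duration: Paleoarchean = 400; Mesoarchean = 400; Paleozoic = 286.898; Neoarchean = 300; Paleoproterozoic = 900.
Sum: 400 + 400 + 286.898 + 300 + 900 = 2286.898 Myr.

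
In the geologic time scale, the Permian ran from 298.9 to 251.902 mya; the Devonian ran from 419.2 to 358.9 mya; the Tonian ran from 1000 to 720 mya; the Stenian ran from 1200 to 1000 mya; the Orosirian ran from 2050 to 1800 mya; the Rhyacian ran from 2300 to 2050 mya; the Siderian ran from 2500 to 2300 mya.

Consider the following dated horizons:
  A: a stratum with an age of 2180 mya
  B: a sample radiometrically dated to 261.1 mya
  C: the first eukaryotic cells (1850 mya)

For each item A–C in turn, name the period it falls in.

A — Rhyacian; B — Permian; C — Orosirian

Match each age against the start–end ranges in the excerpt: A = 2180 Ma → Rhyacian (2300–2050); B = 261.1 Ma → Permian (298.9–251.902); C = 1850 Ma → Orosirian (2050–1800).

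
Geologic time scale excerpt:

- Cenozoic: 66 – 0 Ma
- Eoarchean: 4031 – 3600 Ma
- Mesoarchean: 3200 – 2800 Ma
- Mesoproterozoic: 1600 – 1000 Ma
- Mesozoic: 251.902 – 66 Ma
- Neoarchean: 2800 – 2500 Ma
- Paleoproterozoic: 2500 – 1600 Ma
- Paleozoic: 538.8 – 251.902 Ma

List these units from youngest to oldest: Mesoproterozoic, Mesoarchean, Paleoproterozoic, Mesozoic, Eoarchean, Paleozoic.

Read off each span (Ma): Mesoproterozoic 1600–1000; Mesoarchean 3200–2800; Paleoproterozoic 2500–1600; Mesozoic 251.902–66; Eoarchean 4031–3600; Paleozoic 538.8–251.902.
Larger Ma is older, so oldest→youngest is Eoarchean, Mesoarchean, Paleoproterozoic, Mesoproterozoic, Paleozoic, Mesozoic; reverse it for youngest→oldest.

Mesozoic, Paleozoic, Mesoproterozoic, Paleoproterozoic, Mesoarchean, Eoarchean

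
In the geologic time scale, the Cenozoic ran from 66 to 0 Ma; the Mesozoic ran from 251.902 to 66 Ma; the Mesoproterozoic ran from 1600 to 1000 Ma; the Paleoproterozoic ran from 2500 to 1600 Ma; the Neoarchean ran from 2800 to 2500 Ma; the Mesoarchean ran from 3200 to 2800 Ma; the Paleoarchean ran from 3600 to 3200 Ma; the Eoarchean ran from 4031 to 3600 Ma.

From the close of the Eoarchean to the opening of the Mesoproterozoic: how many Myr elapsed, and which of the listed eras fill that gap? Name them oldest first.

2000 million years; Paleoarchean, Mesoarchean, Neoarchean, Paleoproterozoic

The Eoarchean closes at 3600 Ma and the Mesoproterozoic opens at 1600 Ma, so the interval is 3600 − 1600 = 2000 Myr.
An era fits inside if it starts at or after 3600 Ma and ends at or before 1600 Ma; oldest first that gives Paleoarchean, Mesoarchean, Neoarchean, Paleoproterozoic.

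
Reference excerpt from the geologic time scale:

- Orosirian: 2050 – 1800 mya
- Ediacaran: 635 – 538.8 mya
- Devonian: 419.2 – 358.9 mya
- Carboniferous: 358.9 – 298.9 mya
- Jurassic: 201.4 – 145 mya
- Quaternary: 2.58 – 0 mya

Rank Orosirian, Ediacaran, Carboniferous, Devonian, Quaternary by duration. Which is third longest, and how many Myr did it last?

Durations: Orosirian 250; Ediacaran 96.2; Carboniferous 60; Devonian 60.3; Quaternary 2.58 Myr.
Sorted longest-first: Orosirian (250), Ediacaran (96.2), Devonian (60.3), Carboniferous (60), Quaternary (2.58).
The third longest is Devonian at 60.3 Myr.

Devonian, 60.3 million years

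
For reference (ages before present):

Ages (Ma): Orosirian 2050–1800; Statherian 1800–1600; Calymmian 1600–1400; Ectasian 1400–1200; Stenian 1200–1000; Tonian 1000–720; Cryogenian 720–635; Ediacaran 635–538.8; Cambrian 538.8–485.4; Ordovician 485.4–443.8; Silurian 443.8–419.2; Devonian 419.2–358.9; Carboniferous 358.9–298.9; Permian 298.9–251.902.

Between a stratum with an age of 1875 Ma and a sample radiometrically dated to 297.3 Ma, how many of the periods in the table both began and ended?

1875 Ma sits inside the Orosirian (2050–1800) and 297.3 Ma inside the Permian (298.9–251.902); neither of those is wholly between the two dates.
The listed periods lying completely between them are Statherian, Calymmian, Ectasian, Stenian, Tonian, Cryogenian, Ediacaran, Cambrian, Ordovician, Silurian, Devonian, Carboniferous — 12 in all.

12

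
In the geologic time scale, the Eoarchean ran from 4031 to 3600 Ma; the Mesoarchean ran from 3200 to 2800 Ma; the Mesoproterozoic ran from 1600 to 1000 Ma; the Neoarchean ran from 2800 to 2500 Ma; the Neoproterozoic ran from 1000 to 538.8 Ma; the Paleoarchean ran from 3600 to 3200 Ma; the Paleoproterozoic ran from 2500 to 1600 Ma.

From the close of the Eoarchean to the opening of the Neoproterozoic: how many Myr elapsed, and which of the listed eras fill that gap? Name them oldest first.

End of Eoarchean = 3600 Ma; start of Neoproterozoic = 1000 Ma.
Gap = 3600 − 1000 = 2600 Myr.
Eras wholly inside 3600–1000 Ma: Paleoarchean (3600–3200), Mesoarchean (3200–2800), Neoarchean (2800–2500), Paleoproterozoic (2500–1600), Mesoproterozoic (1600–1000).

2600 million years; Paleoarchean, Mesoarchean, Neoarchean, Paleoproterozoic, Mesoproterozoic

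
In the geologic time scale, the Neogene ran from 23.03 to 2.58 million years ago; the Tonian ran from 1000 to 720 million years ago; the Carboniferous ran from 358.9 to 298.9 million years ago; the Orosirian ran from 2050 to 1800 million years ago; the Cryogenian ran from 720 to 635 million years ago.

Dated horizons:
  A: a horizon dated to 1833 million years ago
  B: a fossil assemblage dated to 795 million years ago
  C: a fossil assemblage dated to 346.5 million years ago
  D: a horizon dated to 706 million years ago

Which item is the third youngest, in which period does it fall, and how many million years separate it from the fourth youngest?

B, in the Tonian; 1038 million years to A

Smaller Ma means younger, so youngest first: C 346.5 < D 706 < B 795 < A 1833.
Counting 3 along gives B (795 Ma); the excerpt puts that inside the Tonian, 1000–720 Ma.
Next in line is A (1833 Ma), and 1833 − 795 = 1038 Myr.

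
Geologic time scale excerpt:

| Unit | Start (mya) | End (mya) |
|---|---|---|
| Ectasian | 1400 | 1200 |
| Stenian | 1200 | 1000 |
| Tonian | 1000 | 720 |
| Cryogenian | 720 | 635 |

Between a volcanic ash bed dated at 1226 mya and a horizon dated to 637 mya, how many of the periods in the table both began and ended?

The older date is 1226 Ma and the younger is 637 Ma.
Periods with start < 1226 and end > 637 Ma: Stenian (1200–1000), Tonian (1000–720).
That is 2 complete periods.

2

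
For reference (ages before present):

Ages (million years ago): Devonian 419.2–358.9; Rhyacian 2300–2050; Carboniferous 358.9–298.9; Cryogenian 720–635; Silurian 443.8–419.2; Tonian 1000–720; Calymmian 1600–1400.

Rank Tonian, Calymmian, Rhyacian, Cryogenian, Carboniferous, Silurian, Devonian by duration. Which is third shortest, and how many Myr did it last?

Devonian, 60.3 million years

Start − end for each: Tonian 1000 − 720 = 280; Calymmian 1600 − 1400 = 200; Rhyacian 2300 − 2050 = 250; Cryogenian 720 − 635 = 85; Carboniferous 358.9 − 298.9 = 60; Silurian 443.8 − 419.2 = 24.6; Devonian 419.2 − 358.9 = 60.3.
Ranking these from shortest: Silurian < Carboniferous < Devonian < Cryogenian < Calymmian < Rhyacian < Tonian.
Position 3 in that ranking is Devonian, which lasted 60.3 Myr.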